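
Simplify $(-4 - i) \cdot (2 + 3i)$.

(a1*a2 - b1*b2) + (a1*b2 + b1*a2)i
= (-8 - (-3)) + (-12 + (-2))i
= -5 - 14i


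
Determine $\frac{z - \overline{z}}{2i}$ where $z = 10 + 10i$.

z - conjugate(z) = 2bi
(z - conjugate(z))/(2i) = 2bi/(2i) = b = 10


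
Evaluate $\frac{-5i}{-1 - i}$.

Multiply numerator and denominator by conjugate (-1 + i):
= (-5i)(-1 + i) / ((-1)^2 + (-1)^2)
= (5 + 5i) / 2
= 5/2 + (5/2)i


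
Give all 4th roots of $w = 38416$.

|w| = 38416, arg(w) = 0°
Root modulus = 38416^(1/4) = 14
Root arguments: θ_k = (0° + 360°k)/4 for k = 0, 1, ..., 3
Roots: 14, 14i, -14, -14i


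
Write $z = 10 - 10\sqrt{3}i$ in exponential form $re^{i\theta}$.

r = |z| = sqrt((10)^2 + (-10*sqrt(3))^2) = sqrt(100 + 300) = sqrt(400) = 20
θ = arctan(b/a) = arctan(-17.3205/10) (quadrant-adjusted) = -60° = -π/3
z = 20e^(-i*π/3)


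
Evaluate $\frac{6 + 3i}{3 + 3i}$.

Multiply numerator and denominator by conjugate (3 - 3i):
= (6 + 3i)(3 - 3i) / (3^2 + 3^2)
= (27 - 9i) / 18
Divide through by 9: (3 - i) / 2
= 3/2 - (1/2)i


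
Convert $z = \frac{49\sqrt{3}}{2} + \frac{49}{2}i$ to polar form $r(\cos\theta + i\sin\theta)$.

r = |z| = sqrt(a^2 + b^2) = sqrt((49*sqrt(3)/2)^2 + (49/2)^2) = sqrt(7203/4 + 2401/4) = sqrt(2401) = 49
θ = arctan(b/a) = arctan(24.5/42.4352) (quadrant-adjusted) = 30°
z = 49(cos 30° + i sin 30°)


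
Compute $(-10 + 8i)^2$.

(a + bi)^2 = a^2 - b^2 + 2abi
= (-10)^2 - 8^2 + 2*(-10)*8i
= 36 - 160i


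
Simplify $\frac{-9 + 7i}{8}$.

Divisor is real, so divide each part by 8:
= -9/8 + (7/8)i


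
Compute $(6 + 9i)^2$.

(a + bi)^2 = a^2 - b^2 + 2abi
= 6^2 - 9^2 + 2*6*9i
= -45 + 108i


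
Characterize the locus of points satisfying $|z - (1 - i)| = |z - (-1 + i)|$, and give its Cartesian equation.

|z - z1| = |z - z2| means z is equidistant from z1 and z2,
i.e. the perpendicular bisector of the segment from (1, -1) to (-1, 1) (midpoint (0, 0)).
With z = x + yi, square both sides:
(x - 1)^2 + (y - (-1))^2 = (x - (-1))^2 + (y - 1)^2
The x^2 and y^2 terms cancel: -4x + 4y = 2 - 2 = 0
Simplify: x - y = 0
Locus: Perpendicular bisector of the segment from (1, -1) to (-1, 1): the line x - y = 0


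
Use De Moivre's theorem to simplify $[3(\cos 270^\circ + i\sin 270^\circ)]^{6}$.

By De Moivre: z^n = r^n(cos(nθ) + i sin(nθ))
= 3^6(cos(6*270°) + i sin(6*270°))
= 729(cos 180° + i sin 180°)
= -729


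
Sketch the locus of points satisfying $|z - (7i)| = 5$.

|z - z0| = r describes a circle centered at z0 with radius r
Here z0 = 7i and r = 5
Locus: Circle centered at (0, 7) with radius 5


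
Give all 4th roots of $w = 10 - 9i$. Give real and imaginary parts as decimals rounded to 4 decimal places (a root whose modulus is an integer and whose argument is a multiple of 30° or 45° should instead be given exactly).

|w| = sqrt(181) ≈ 13.453624, arg(w) ≈ 318.012788°
Root modulus = sqrt(181)^(1/4) ≈ 1.915181
Root arguments: θ_k = (arg(w) + 360°k)/4 for k = 0, 1, ..., 3
Compute each root as (root modulus)(cos θ_k + i sin θ_k) using full-precision intermediates, then round to 4 decimal places.
Roots: 0.3489 + 1.8831i, -1.8831 + 0.3489i, -0.3489 - 1.8831i, 1.8831 - 0.3489i


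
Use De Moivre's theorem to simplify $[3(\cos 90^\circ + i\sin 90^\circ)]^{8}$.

By De Moivre: z^n = r^n(cos(nθ) + i sin(nθ))
= 3^8(cos(8*90°) + i sin(8*90°))
= 6561(cos 0° + i sin 0°)
= 6561


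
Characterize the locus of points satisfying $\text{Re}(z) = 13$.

Re(z) = x where z = x + yi; the equation x = 13 is satisfied by all points with that x-coordinate
Locus: Vertical line x = 13


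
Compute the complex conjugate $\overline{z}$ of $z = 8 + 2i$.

If z = a + bi, then conjugate(z) = a - bi
conjugate(8 + 2i) = 8 - 2i


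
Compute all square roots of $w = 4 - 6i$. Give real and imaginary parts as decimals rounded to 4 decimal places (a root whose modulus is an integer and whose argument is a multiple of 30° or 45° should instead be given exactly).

|w| = sqrt(52) ≈ 7.211103, arg(w) ≈ 303.690068°
Root modulus = sqrt(52)^(1/2) ≈ 2.685350
Root arguments: θ_k = (arg(w) + 360°k)/2 for k = 0, 1, ..., 1
Compute each root as (root modulus)(cos θ_k + i sin θ_k) using full-precision intermediates, then round to 4 decimal places.
Roots: -2.3676 + 1.2671i, 2.3676 - 1.2671i


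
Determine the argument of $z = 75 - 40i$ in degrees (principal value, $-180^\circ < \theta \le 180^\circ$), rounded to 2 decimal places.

θ = arctan(b/a) = arctan(-40/75) (quadrant-adjusted) = -28.07°


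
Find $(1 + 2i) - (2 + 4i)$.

(1 - 2) + (2 - 4)i = -1 - 2i


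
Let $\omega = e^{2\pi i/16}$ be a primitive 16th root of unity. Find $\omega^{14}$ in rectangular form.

ω^14 = e^(2πi·14/16) = e^(i·7π/4)
= cos(7π/4) + i sin(7π/4)
= sqrt(2)/2 - (sqrt(2)/2)i


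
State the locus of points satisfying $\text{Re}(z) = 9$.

Re(z) = x where z = x + yi; the equation x = 9 is satisfied by all points with that x-coordinate
Locus: Vertical line x = 9


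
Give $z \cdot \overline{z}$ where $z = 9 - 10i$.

z * conjugate(z) = |z|^2 = a^2 + b^2
= 9^2 + (-10)^2 = 181


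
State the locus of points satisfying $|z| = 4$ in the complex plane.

|z| = 4 means sqrt(x^2 + y^2) = 4
This is a circle of radius 4 centered at the origin


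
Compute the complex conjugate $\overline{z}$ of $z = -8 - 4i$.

If z = a + bi, then conjugate(z) = a - bi
conjugate(-8 - 4i) = -8 + 4i


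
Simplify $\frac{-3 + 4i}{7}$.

Divisor is real, so divide each part by 7:
= -3/7 + (4/7)i


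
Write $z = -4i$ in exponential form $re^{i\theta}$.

r = |z| = sqrt((0)^2 + (-4)^2) = sqrt(0 + 16) = sqrt(16) = 4
a = 0 and b < 0, so z lies on the negative imaginary axis: θ = -90° = -π/2
z = 4e^(-i*π/2)


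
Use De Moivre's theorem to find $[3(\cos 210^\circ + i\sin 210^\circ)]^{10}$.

By De Moivre: z^n = r^n(cos(nθ) + i sin(nθ))
= 3^10(cos(10*210°) + i sin(10*210°))
= 59049(cos 300° + i sin 300°)
= 59049/2 - (59049*sqrt(3)/2)i


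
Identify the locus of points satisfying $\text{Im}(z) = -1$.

Im(z) = y where z = x + yi; the equation y = -1 is satisfied by all points with that y-coordinate
Locus: Horizontal line y = -1


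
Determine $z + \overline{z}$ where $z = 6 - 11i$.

z + conjugate(z) = (a + bi) + (a - bi) = 2a
= 2 * 6 = 12


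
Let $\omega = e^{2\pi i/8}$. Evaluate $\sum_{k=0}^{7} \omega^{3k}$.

Let ζ = ω^3 = e^(2πi·3/8). Since 8 ∤ 3, ζ ≠ 1.
Sum = Σ_{k=0}^{7} ζ^k = (ζ^8 - 1)/(ζ - 1) = (ω^{3·8} - 1)/(ζ - 1) = (1 - 1)/(ζ - 1) = 0


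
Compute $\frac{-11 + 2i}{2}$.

Divisor is real, so divide each part by 2:
= -11/2 + i


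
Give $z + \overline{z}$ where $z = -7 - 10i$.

z + conjugate(z) = (a + bi) + (a - bi) = 2a
= 2 * (-7) = -14


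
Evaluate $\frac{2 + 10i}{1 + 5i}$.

Multiply numerator and denominator by conjugate (1 - 5i):
= (2 + 10i)(1 - 5i) / (1^2 + 5^2)
= (52) / 26
= 2


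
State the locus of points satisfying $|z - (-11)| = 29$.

|z - z0| = r describes a circle centered at z0 with radius r
Here z0 = -11 and r = 29
Locus: Circle centered at (-11, 0) with radius 29


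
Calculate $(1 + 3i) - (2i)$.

(1 - 0) + (3 - 2)i = 1 + i


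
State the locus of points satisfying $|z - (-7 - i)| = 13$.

|z - z0| = r describes a circle centered at z0 with radius r
Here z0 = -7 - i and r = 13
Locus: Circle centered at (-7, -1) with radius 13


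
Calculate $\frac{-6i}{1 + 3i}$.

Multiply numerator and denominator by conjugate (1 - 3i):
= (-6i)(1 - 3i) / (1^2 + 3^2)
= (-18 - 6i) / 10
Divide through by 2: (-9 - 3i) / 5
= -9/5 - (3/5)i


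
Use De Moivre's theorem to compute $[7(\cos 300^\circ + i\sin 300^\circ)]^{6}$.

By De Moivre: z^n = r^n(cos(nθ) + i sin(nθ))
= 7^6(cos(6*300°) + i sin(6*300°))
= 117649(cos 0° + i sin 0°)
= 117649


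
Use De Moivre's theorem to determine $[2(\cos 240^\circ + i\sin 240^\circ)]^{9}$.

By De Moivre: z^n = r^n(cos(nθ) + i sin(nθ))
= 2^9(cos(9*240°) + i sin(9*240°))
= 512(cos 0° + i sin 0°)
= 512


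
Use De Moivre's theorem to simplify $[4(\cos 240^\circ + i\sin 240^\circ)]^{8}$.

By De Moivre: z^n = r^n(cos(nθ) + i sin(nθ))
= 4^8(cos(8*240°) + i sin(8*240°))
= 65536(cos 120° + i sin 120°)
= -32768 + 32768*sqrt(3)i


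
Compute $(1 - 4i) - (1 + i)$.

(1 - 1) + (-4 - 1)i = -5i


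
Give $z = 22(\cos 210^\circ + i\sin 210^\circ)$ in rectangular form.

a = r cos θ = 22 * -sqrt(3)/2 = -11*sqrt(3)
b = r sin θ = 22 * -1/2 = -11
z = -11*sqrt(3) - 11i


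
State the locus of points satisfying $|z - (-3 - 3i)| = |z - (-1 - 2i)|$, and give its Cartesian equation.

|z - z1| = |z - z2| means z is equidistant from z1 and z2,
i.e. the perpendicular bisector of the segment from (-3, -3) to (-1, -2) (midpoint (-2, -5/2)).
With z = x + yi, square both sides:
(x - (-3))^2 + (y - (-3))^2 = (x - (-1))^2 + (y - (-2))^2
The x^2 and y^2 terms cancel: 4x + 2y = 5 - 18 = -13
Simplify: 4x + 2y = -13
Locus: Perpendicular bisector of the segment from (-3, -3) to (-1, -2): the line 4x + 2y = -13


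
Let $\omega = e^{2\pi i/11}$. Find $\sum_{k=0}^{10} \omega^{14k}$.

Let ζ = ω^14 = e^(2πi·14/11). Since 11 ∤ 14, ζ ≠ 1.
Sum = Σ_{k=0}^{10} ζ^k = (ζ^11 - 1)/(ζ - 1) = (ω^{14·11} - 1)/(ζ - 1) = (1 - 1)/(ζ - 1) = 0


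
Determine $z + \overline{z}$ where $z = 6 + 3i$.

z + conjugate(z) = (a + bi) + (a - bi) = 2a
= 2 * 6 = 12


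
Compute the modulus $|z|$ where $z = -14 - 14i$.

|z| = sqrt(a^2 + b^2) = sqrt((-14)^2 + (-14)^2) = sqrt(392) = sqrt(392)


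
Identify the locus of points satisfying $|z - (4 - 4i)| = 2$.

|z - z0| = r describes a circle centered at z0 with radius r
Here z0 = 4 - 4i and r = 2
Locus: Circle centered at (4, -4) with radius 2


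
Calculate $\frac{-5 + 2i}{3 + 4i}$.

Multiply numerator and denominator by conjugate (3 - 4i):
= (-5 + 2i)(3 - 4i) / (3^2 + 4^2)
= (-7 + 26i) / 25
= -7/25 + (26/25)i


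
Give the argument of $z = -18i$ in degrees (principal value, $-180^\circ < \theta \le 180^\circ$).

a = 0 and b < 0, so z lies on the negative imaginary axis: θ = -90°


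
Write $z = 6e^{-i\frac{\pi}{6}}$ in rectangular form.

a = r cos θ = 6 * sqrt(3)/2 = 3*sqrt(3)
b = r sin θ = 6 * -1/2 = -3
z = 3*sqrt(3) - 3i


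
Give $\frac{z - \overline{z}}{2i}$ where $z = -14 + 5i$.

z - conjugate(z) = 2bi
(z - conjugate(z))/(2i) = 2bi/(2i) = b = 5


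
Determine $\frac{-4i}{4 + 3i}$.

Multiply numerator and denominator by conjugate (4 - 3i):
= (-4i)(4 - 3i) / (4^2 + 3^2)
= (-12 - 16i) / 25
= -12/25 - (16/25)i


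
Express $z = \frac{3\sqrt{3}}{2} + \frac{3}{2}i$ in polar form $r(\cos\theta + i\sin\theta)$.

r = |z| = sqrt(a^2 + b^2) = sqrt((3*sqrt(3)/2)^2 + (3/2)^2) = sqrt(27/4 + 9/4) = sqrt(9) = 3
θ = arctan(b/a) = arctan(1.5/2.5981) (quadrant-adjusted) = 30°
z = 3(cos 30° + i sin 30°)


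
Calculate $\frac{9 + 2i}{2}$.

Divisor is real, so divide each part by 2:
= 9/2 + i


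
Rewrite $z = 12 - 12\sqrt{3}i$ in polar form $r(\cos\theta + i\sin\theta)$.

r = |z| = sqrt(a^2 + b^2) = sqrt((12)^2 + (-12*sqrt(3))^2) = sqrt(144 + 432) = sqrt(576) = 24
θ = arctan(b/a) = arctan(-20.7846/12) (quadrant-adjusted) = 300°
z = 24(cos 300° + i sin 300°)


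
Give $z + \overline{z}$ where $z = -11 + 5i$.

z + conjugate(z) = (a + bi) + (a - bi) = 2a
= 2 * (-11) = -22


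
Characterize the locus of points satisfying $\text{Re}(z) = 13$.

Re(z) = x where z = x + yi; the equation x = 13 is satisfied by all points with that x-coordinate
Locus: Vertical line x = 13


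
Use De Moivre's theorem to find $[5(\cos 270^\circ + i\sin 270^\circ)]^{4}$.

By De Moivre: z^n = r^n(cos(nθ) + i sin(nθ))
= 5^4(cos(4*270°) + i sin(4*270°))
= 625(cos 0° + i sin 0°)
= 625


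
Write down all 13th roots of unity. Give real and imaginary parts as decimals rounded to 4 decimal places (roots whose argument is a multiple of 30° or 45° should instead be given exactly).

ω_k = e^(2πik/13) = cos(2πk/13) + i sin(2πk/13) for k = 0, 1, ..., 12
Roots: 1, 0.8855 + 0.4647i, 0.5681 + 0.8230i, 0.1205 + 0.9927i, -0.3546 + 0.9350i, -0.7485 + 0.6631i, -0.9709 + 0.2393i, -0.9709 - 0.2393i, -0.7485 - 0.6631i, -0.3546 - 0.9350i, 0.1205 - 0.9927i, 0.5681 - 0.8230i, 0.8855 - 0.4647i


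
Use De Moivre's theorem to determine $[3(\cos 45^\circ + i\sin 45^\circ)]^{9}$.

By De Moivre: z^n = r^n(cos(nθ) + i sin(nθ))
= 3^9(cos(9*45°) + i sin(9*45°))
= 19683(cos 45° + i sin 45°)
= 19683*sqrt(2)/2 + (19683*sqrt(2)/2)i


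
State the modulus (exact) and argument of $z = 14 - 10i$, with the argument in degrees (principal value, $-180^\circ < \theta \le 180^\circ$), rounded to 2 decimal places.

|z| = sqrt(14^2 + (-10)^2) = sqrt(296)
arg(z) = arctan(b/a) = arctan(-10/14) (quadrant-adjusted) = -35.54°


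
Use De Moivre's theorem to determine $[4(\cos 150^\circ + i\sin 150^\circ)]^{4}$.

By De Moivre: z^n = r^n(cos(nθ) + i sin(nθ))
= 4^4(cos(4*150°) + i sin(4*150°))
= 256(cos 240° + i sin 240°)
= -128 - 128*sqrt(3)i


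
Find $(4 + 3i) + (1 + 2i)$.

(4 + 1) + (3 + 2)i = 5 + 5i


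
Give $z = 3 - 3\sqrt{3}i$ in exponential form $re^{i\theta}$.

r = |z| = sqrt((3)^2 + (-3*sqrt(3))^2) = sqrt(9 + 27) = sqrt(36) = 6
θ = arctan(b/a) = arctan(-5.1962/3) (quadrant-adjusted) = -60° = -π/3
z = 6e^(-i*π/3)


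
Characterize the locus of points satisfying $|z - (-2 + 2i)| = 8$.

|z - z0| = r describes a circle centered at z0 with radius r
Here z0 = -2 + 2i and r = 8
Locus: Circle centered at (-2, 2) with radius 8


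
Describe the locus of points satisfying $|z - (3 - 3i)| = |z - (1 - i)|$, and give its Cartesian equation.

|z - z1| = |z - z2| means z is equidistant from z1 and z2,
i.e. the perpendicular bisector of the segment from (3, -3) to (1, -1) (midpoint (2, -2)).
With z = x + yi, square both sides:
(x - 3)^2 + (y - (-3))^2 = (x - 1)^2 + (y - (-1))^2
The x^2 and y^2 terms cancel: -4x + 4y = 2 - 18 = -16
Simplify: x - y = 4
Locus: Perpendicular bisector of the segment from (3, -3) to (1, -1): the line x - y = 4


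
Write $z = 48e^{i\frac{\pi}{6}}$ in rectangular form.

a = r cos θ = 48 * sqrt(3)/2 = 24*sqrt(3)
b = r sin θ = 48 * 1/2 = 24
z = 24*sqrt(3) + 24i


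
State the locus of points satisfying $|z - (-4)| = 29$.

|z - z0| = r describes a circle centered at z0 with radius r
Here z0 = -4 and r = 29
Locus: Circle centered at (-4, 0) with radius 29


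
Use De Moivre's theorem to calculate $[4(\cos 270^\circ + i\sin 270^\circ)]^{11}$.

By De Moivre: z^n = r^n(cos(nθ) + i sin(nθ))
= 4^11(cos(11*270°) + i sin(11*270°))
= 4194304(cos 90° + i sin 90°)
= 4194304i


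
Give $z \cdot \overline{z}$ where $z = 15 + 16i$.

z * conjugate(z) = |z|^2 = a^2 + b^2
= 15^2 + 16^2 = 481


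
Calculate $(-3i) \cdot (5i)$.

(a1*a2 - b1*b2) + (a1*b2 + b1*a2)i
= (0 - (-15)) + (0 + 0)i
= 15


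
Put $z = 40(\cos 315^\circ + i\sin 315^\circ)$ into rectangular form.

a = r cos θ = 40 * sqrt(2)/2 = 20*sqrt(2)
b = r sin θ = 40 * -sqrt(2)/2 = -20*sqrt(2)
z = 20*sqrt(2) - 20*sqrt(2)i


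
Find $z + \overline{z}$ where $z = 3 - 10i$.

z + conjugate(z) = (a + bi) + (a - bi) = 2a
= 2 * 3 = 6


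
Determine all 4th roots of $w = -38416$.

|w| = 38416, arg(w) = 180°
Root modulus = 38416^(1/4) = 14
Root arguments: θ_k = (180° + 360°k)/4 for k = 0, 1, ..., 3
Roots: 7*sqrt(2) + 7*sqrt(2)i, -7*sqrt(2) + 7*sqrt(2)i, -7*sqrt(2) - 7*sqrt(2)i, 7*sqrt(2) - 7*sqrt(2)i


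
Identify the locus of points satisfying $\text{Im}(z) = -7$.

Im(z) = y where z = x + yi; the equation y = -7 is satisfied by all points with that y-coordinate
Locus: Horizontal line y = -7


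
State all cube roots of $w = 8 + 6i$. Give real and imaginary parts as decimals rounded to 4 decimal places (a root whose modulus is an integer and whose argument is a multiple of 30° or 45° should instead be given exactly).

|w| = 10, arg(w) ≈ 36.869898°
Root modulus = 10^(1/3) ≈ 2.154435
Root arguments: θ_k = (arg(w) + 360°k)/3 for k = 0, 1, ..., 2
Compute each root as (root modulus)(cos θ_k + i sin θ_k) using full-precision intermediates, then round to 4 decimal places.
Roots: 2.1051 + 0.4586i, -1.4497 + 1.5937i, -0.6554 - 2.0523i


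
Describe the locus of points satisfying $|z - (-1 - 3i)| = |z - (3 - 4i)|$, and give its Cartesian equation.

|z - z1| = |z - z2| means z is equidistant from z1 and z2,
i.e. the perpendicular bisector of the segment from (-1, -3) to (3, -4) (midpoint (1, -7/2)).
With z = x + yi, square both sides:
(x - (-1))^2 + (y - (-3))^2 = (x - 3)^2 + (y - (-4))^2
The x^2 and y^2 terms cancel: 8x + (-2)y = 25 - 10 = 15
Simplify: 8x - 2y = 15
Locus: Perpendicular bisector of the segment from (-1, -3) to (3, -4): the line 8x - 2y = 15


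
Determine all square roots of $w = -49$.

|w| = 49, arg(w) = 180°
Root modulus = 49^(1/2) = 7
Root arguments: θ_k = (180° + 360°k)/2 for k = 0, 1, ..., 1
Roots: 7i, -7i


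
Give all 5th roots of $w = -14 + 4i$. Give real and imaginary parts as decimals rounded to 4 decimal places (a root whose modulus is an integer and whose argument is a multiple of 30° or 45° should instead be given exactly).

|w| = sqrt(212) ≈ 14.560220, arg(w) ≈ 164.054604°
Root modulus = sqrt(212)^(1/5) ≈ 1.708573
Root arguments: θ_k = (arg(w) + 360°k)/5 for k = 0, 1, ..., 4
Compute each root as (root modulus)(cos θ_k + i sin θ_k) using full-precision intermediates, then round to 4 decimal places.
Roots: 1.4360 + 0.9258i, -0.4368 + 1.6518i, -1.7059 + 0.0950i, -0.6176 - 1.5931i, 1.3243 - 1.0796i


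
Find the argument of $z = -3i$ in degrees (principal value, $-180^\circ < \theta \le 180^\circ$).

a = 0 and b < 0, so z lies on the negative imaginary axis: θ = -90°


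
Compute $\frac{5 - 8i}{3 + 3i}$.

Multiply numerator and denominator by conjugate (3 - 3i):
= (5 - 8i)(3 - 3i) / (3^2 + 3^2)
= (-9 - 39i) / 18
Divide through by 3: (-3 - 13i) / 6
= -1/2 - (13/6)i


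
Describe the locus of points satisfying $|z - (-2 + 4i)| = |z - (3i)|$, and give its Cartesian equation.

|z - z1| = |z - z2| means z is equidistant from z1 and z2,
i.e. the perpendicular bisector of the segment from (-2, 4) to (0, 3) (midpoint (-1, 7/2)).
With z = x + yi, square both sides:
(x - (-2))^2 + (y - 4)^2 = (x - 0)^2 + (y - 3)^2
The x^2 and y^2 terms cancel: 4x + (-2)y = 9 - 20 = -11
Simplify: 4x - 2y = -11
Locus: Perpendicular bisector of the segment from (-2, 4) to (0, 3): the line 4x - 2y = -11


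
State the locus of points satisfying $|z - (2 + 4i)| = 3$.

|z - z0| = r describes a circle centered at z0 with radius r
Here z0 = 2 + 4i and r = 3
Locus: Circle centered at (2, 4) with radius 3


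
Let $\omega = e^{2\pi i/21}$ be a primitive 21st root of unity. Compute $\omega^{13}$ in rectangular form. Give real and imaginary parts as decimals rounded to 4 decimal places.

ω^13 = e^(2πi·13/21) = e^(i·26π/21)
= cos(26π/21) + i sin(26π/21)
= -0.7331 - 0.6802i


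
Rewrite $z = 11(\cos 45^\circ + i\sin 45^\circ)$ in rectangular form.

a = r cos θ = 11 * sqrt(2)/2 = 11*sqrt(2)/2
b = r sin θ = 11 * sqrt(2)/2 = 11*sqrt(2)/2
z = 11*sqrt(2)/2 + (11*sqrt(2)/2)i


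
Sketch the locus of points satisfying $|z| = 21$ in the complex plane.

|z| = 21 means sqrt(x^2 + y^2) = 21
This is a circle of radius 21 centered at the origin


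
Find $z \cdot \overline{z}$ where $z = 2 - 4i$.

z * conjugate(z) = |z|^2 = a^2 + b^2
= 2^2 + (-4)^2 = 20


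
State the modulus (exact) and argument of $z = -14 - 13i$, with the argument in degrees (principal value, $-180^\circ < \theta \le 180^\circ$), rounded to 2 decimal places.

|z| = sqrt((-14)^2 + (-13)^2) = sqrt(365)
arg(z) = arctan(b/a) = arctan(-13/-14) (quadrant-adjusted) = -137.12°


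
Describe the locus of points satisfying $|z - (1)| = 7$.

|z - z0| = r describes a circle centered at z0 with radius r
Here z0 = 1 and r = 7
Locus: Circle centered at (1, 0) with radius 7


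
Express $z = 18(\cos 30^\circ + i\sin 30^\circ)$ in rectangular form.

a = r cos θ = 18 * sqrt(3)/2 = 9*sqrt(3)
b = r sin θ = 18 * 1/2 = 9
z = 9*sqrt(3) + 9i


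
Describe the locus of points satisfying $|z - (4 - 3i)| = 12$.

|z - z0| = r describes a circle centered at z0 with radius r
Here z0 = 4 - 3i and r = 12
Locus: Circle centered at (4, -3) with radius 12


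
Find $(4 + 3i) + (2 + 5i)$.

(4 + 2) + (3 + 5)i = 6 + 8i


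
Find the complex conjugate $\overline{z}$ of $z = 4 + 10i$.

If z = a + bi, then conjugate(z) = a - bi
conjugate(4 + 10i) = 4 - 10i


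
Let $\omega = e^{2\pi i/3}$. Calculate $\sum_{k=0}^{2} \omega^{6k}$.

Since 3 divides 6, ω^6 = (ω^3)^2 = 1^2 = 1, so every term is 1.
Sum = 3 · 1 = 3


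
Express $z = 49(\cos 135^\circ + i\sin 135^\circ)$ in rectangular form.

a = r cos θ = 49 * -sqrt(2)/2 = -49*sqrt(2)/2
b = r sin θ = 49 * sqrt(2)/2 = 49*sqrt(2)/2
z = -49*sqrt(2)/2 + (49*sqrt(2)/2)i


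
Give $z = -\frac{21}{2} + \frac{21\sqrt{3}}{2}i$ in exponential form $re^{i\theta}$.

r = |z| = sqrt((-21/2)^2 + (21*sqrt(3)/2)^2) = sqrt(441/4 + 1323/4) = sqrt(441) = 21
θ = arctan(b/a) = arctan(18.1865/-10.5) (quadrant-adjusted) = 120° = 2π/3
z = 21e^(i*2π/3)


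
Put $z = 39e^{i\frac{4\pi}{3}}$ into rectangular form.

a = r cos θ = 39 * -1/2 = -39/2
b = r sin θ = 39 * -sqrt(3)/2 = -39*sqrt(3)/2
z = -39/2 - (39*sqrt(3)/2)i


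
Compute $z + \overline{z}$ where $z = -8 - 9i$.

z + conjugate(z) = (a + bi) + (a - bi) = 2a
= 2 * (-8) = -16


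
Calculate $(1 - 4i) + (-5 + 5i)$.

(1 + (-5)) + (-4 + 5)i = -4 + i


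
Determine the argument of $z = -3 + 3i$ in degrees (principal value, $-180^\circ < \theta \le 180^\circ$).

θ = arctan(b/a) = arctan(3/-3) (quadrant-adjusted) = 135°


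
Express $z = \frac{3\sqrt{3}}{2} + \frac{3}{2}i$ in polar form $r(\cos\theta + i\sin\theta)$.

r = |z| = sqrt(a^2 + b^2) = sqrt((3*sqrt(3)/2)^2 + (3/2)^2) = sqrt(27/4 + 9/4) = sqrt(9) = 3
θ = arctan(b/a) = arctan(1.5/2.5981) (quadrant-adjusted) = 30°
z = 3(cos 30° + i sin 30°)


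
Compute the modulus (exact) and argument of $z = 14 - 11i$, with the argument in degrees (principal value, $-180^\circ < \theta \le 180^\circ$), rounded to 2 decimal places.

|z| = sqrt(14^2 + (-11)^2) = sqrt(317)
arg(z) = arctan(b/a) = arctan(-11/14) (quadrant-adjusted) = -38.16°


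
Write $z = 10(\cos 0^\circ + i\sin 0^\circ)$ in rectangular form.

a = r cos θ = 10 * 1 = 10
b = r sin θ = 10 * 0 = 0
z = 10


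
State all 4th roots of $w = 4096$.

|w| = 4096, arg(w) = 0°
Root modulus = 4096^(1/4) = 8
Root arguments: θ_k = (0° + 360°k)/4 for k = 0, 1, ..., 3
Roots: 8, 8i, -8, -8i


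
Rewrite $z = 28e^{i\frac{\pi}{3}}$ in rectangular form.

a = r cos θ = 28 * 1/2 = 14
b = r sin θ = 28 * sqrt(3)/2 = 14*sqrt(3)
z = 14 + 14*sqrt(3)i


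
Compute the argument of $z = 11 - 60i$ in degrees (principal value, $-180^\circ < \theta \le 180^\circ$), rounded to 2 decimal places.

θ = arctan(b/a) = arctan(-60/11) (quadrant-adjusted) = -79.61°


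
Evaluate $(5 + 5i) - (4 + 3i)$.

(5 - 4) + (5 - 3)i = 1 + 2i


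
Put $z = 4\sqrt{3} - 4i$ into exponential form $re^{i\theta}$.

r = |z| = sqrt((4*sqrt(3))^2 + (-4)^2) = sqrt(48 + 16) = sqrt(64) = 8
θ = arctan(b/a) = arctan(-4/6.9282) (quadrant-adjusted) = -30° = -π/6
z = 8e^(-i*π/6)


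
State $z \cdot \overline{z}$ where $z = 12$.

z * conjugate(z) = |z|^2 = a^2 + b^2
= 12^2 + 0^2 = 144


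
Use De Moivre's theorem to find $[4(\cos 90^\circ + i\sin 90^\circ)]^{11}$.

By De Moivre: z^n = r^n(cos(nθ) + i sin(nθ))
= 4^11(cos(11*90°) + i sin(11*90°))
= 4194304(cos 270° + i sin 270°)
= -4194304i


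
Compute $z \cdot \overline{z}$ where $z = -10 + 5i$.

z * conjugate(z) = |z|^2 = a^2 + b^2
= (-10)^2 + 5^2 = 125


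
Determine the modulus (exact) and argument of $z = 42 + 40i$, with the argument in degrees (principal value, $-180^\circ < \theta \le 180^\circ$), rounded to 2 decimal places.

|z| = sqrt(42^2 + 40^2) = 58
arg(z) = arctan(b/a) = arctan(40/42) (quadrant-adjusted) = 43.60°


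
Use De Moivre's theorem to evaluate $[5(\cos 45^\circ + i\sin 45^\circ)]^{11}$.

By De Moivre: z^n = r^n(cos(nθ) + i sin(nθ))
= 5^11(cos(11*45°) + i sin(11*45°))
= 48828125(cos 135° + i sin 135°)
= -48828125*sqrt(2)/2 + (48828125*sqrt(2)/2)i


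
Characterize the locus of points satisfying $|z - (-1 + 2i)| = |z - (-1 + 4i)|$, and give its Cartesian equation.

|z - z1| = |z - z2| means z is equidistant from z1 and z2,
i.e. the perpendicular bisector of the segment from (-1, 2) to (-1, 4) (midpoint (-1, 3)).
With z = x + yi, square both sides:
(x - (-1))^2 + (y - 2)^2 = (x - (-1))^2 + (y - 4)^2
The x^2 and y^2 terms cancel: 0x + 4y = 17 - 5 = 12
Simplify: y = 3
Locus: Perpendicular bisector of the segment from (-1, 2) to (-1, 4): the line y = 3


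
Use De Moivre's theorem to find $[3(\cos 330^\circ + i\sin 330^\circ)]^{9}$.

By De Moivre: z^n = r^n(cos(nθ) + i sin(nθ))
= 3^9(cos(9*330°) + i sin(9*330°))
= 19683(cos 90° + i sin 90°)
= 19683i


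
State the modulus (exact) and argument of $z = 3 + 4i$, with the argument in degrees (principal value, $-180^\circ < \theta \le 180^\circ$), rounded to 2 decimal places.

|z| = sqrt(3^2 + 4^2) = 5
arg(z) = arctan(b/a) = arctan(4/3) (quadrant-adjusted) = 53.13°


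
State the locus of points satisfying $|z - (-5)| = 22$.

|z - z0| = r describes a circle centered at z0 with radius r
Here z0 = -5 and r = 22
Locus: Circle centered at (-5, 0) with radius 22


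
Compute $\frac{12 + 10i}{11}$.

Divisor is real, so divide each part by 11:
= 12/11 + (10/11)i


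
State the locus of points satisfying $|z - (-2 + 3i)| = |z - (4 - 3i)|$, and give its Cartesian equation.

|z - z1| = |z - z2| means z is equidistant from z1 and z2,
i.e. the perpendicular bisector of the segment from (-2, 3) to (4, -3) (midpoint (1, 0)).
With z = x + yi, square both sides:
(x - (-2))^2 + (y - 3)^2 = (x - 4)^2 + (y - (-3))^2
The x^2 and y^2 terms cancel: 12x + (-12)y = 25 - 13 = 12
Simplify: x - y = 1
Locus: Perpendicular bisector of the segment from (-2, 3) to (4, -3): the line x - y = 1


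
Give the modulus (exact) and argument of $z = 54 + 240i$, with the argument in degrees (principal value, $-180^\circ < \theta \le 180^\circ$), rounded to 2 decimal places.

|z| = sqrt(54^2 + 240^2) = 246
arg(z) = arctan(b/a) = arctan(240/54) (quadrant-adjusted) = 77.32°


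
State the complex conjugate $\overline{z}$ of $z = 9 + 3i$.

If z = a + bi, then conjugate(z) = a - bi
conjugate(9 + 3i) = 9 - 3i


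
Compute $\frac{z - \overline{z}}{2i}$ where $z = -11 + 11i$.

z - conjugate(z) = 2bi
(z - conjugate(z))/(2i) = 2bi/(2i) = b = 11


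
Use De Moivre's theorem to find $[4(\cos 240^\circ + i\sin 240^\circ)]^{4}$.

By De Moivre: z^n = r^n(cos(nθ) + i sin(nθ))
= 4^4(cos(4*240°) + i sin(4*240°))
= 256(cos 240° + i sin 240°)
= -128 - 128*sqrt(3)i


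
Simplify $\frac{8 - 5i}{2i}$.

Multiply numerator and denominator by conjugate (-2i):
= (8 - 5i)(-2i) / (0^2 + 2^2)
= (-10 - 16i) / 4
Divide through by 2: (-5 - 8i) / 2
= -5/2 - 4i


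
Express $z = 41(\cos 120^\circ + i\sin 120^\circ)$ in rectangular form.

a = r cos θ = 41 * -1/2 = -41/2
b = r sin θ = 41 * sqrt(3)/2 = 41*sqrt(3)/2
z = -41/2 + (41*sqrt(3)/2)i


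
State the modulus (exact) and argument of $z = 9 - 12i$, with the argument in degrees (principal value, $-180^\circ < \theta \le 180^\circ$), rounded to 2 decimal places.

|z| = sqrt(9^2 + (-12)^2) = 15
arg(z) = arctan(b/a) = arctan(-12/9) (quadrant-adjusted) = -53.13°


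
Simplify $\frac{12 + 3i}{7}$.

Divisor is real, so divide each part by 7:
= 12/7 + (3/7)i


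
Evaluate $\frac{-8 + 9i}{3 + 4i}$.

Multiply numerator and denominator by conjugate (3 - 4i):
= (-8 + 9i)(3 - 4i) / (3^2 + 4^2)
= (12 + 59i) / 25
= 12/25 + (59/25)i


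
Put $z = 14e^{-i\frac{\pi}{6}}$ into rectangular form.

a = r cos θ = 14 * sqrt(3)/2 = 7*sqrt(3)
b = r sin θ = 14 * -1/2 = -7
z = 7*sqrt(3) - 7i


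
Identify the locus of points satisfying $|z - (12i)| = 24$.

|z - z0| = r describes a circle centered at z0 with radius r
Here z0 = 12i and r = 24
Locus: Circle centered at (0, 12) with radius 24


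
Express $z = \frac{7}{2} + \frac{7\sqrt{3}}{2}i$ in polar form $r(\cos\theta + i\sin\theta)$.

r = |z| = sqrt(a^2 + b^2) = sqrt((7/2)^2 + (7*sqrt(3)/2)^2) = sqrt(49/4 + 147/4) = sqrt(49) = 7
θ = arctan(b/a) = arctan(6.0622/3.5) (quadrant-adjusted) = 60°
z = 7(cos 60° + i sin 60°)


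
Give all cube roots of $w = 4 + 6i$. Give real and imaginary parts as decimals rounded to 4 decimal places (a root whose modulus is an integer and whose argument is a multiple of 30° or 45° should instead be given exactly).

|w| = sqrt(52) ≈ 7.211103, arg(w) ≈ 56.309932°
Root modulus = sqrt(52)^(1/3) ≈ 1.931971
Root arguments: θ_k = (arg(w) + 360°k)/3 for k = 0, 1, ..., 2
Compute each root as (root modulus)(cos θ_k + i sin θ_k) using full-precision intermediates, then round to 4 decimal places.
Roots: 1.8292 + 0.6216i, -1.4530 + 1.2733i, -0.3762 - 1.8950i


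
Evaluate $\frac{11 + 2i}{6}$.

Divisor is real, so divide each part by 6:
= 11/6 + (1/3)i


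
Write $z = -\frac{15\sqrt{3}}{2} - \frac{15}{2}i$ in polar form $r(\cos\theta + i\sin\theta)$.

r = |z| = sqrt(a^2 + b^2) = sqrt((-15*sqrt(3)/2)^2 + (-15/2)^2) = sqrt(675/4 + 225/4) = sqrt(225) = 15
θ = arctan(b/a) = arctan(-7.5/-12.9904) (quadrant-adjusted) = 210°
z = 15(cos 210° + i sin 210°)


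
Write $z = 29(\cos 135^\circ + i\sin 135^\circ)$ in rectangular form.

a = r cos θ = 29 * -sqrt(2)/2 = -29*sqrt(2)/2
b = r sin θ = 29 * sqrt(2)/2 = 29*sqrt(2)/2
z = -29*sqrt(2)/2 + (29*sqrt(2)/2)i


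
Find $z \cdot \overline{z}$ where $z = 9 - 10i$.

z * conjugate(z) = |z|^2 = a^2 + b^2
= 9^2 + (-10)^2 = 181


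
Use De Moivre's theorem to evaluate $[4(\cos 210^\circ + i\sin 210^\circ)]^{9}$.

By De Moivre: z^n = r^n(cos(nθ) + i sin(nθ))
= 4^9(cos(9*210°) + i sin(9*210°))
= 262144(cos 90° + i sin 90°)
= 262144i


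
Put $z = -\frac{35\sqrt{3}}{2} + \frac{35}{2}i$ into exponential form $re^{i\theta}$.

r = |z| = sqrt((-35*sqrt(3)/2)^2 + (35/2)^2) = sqrt(3675/4 + 1225/4) = sqrt(1225) = 35
θ = arctan(b/a) = arctan(17.5/-30.3109) (quadrant-adjusted) = 150° = 5π/6
z = 35e^(i*5π/6)


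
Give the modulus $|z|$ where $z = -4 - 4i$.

|z| = sqrt(a^2 + b^2) = sqrt((-4)^2 + (-4)^2) = sqrt(32) = sqrt(32)


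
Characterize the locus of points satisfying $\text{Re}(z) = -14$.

Re(z) = x where z = x + yi; the equation x = -14 is satisfied by all points with that x-coordinate
Locus: Vertical line x = -14


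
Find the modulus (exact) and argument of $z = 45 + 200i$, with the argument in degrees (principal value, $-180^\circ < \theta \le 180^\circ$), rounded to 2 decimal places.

|z| = sqrt(45^2 + 200^2) = 205
arg(z) = arctan(b/a) = arctan(200/45) (quadrant-adjusted) = 77.32°


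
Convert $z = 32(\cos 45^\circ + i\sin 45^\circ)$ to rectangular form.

a = r cos θ = 32 * sqrt(2)/2 = 16*sqrt(2)
b = r sin θ = 32 * sqrt(2)/2 = 16*sqrt(2)
z = 16*sqrt(2) + 16*sqrt(2)i


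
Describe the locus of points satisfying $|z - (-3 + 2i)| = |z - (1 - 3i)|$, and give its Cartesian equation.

|z - z1| = |z - z2| means z is equidistant from z1 and z2,
i.e. the perpendicular bisector of the segment from (-3, 2) to (1, -3) (midpoint (-1, -1/2)).
With z = x + yi, square both sides:
(x - (-3))^2 + (y - 2)^2 = (x - 1)^2 + (y - (-3))^2
The x^2 and y^2 terms cancel: 8x + (-10)y = 10 - 13 = -3
Simplify: 8x - 10y = -3
Locus: Perpendicular bisector of the segment from (-3, 2) to (1, -3): the line 8x - 10y = -3


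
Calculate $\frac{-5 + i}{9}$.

Divisor is real, so divide each part by 9:
= -5/9 + (1/9)i


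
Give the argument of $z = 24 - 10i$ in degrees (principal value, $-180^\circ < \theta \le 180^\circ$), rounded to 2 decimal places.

θ = arctan(b/a) = arctan(-10/24) (quadrant-adjusted) = -22.62°


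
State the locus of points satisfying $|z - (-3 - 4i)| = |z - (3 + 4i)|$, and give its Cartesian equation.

|z - z1| = |z - z2| means z is equidistant from z1 and z2,
i.e. the perpendicular bisector of the segment from (-3, -4) to (3, 4) (midpoint (0, 0)).
With z = x + yi, square both sides:
(x - (-3))^2 + (y - (-4))^2 = (x - 3)^2 + (y - 4)^2
The x^2 and y^2 terms cancel: 12x + 16y = 25 - 25 = 0
Simplify: 3x + 4y = 0
Locus: Perpendicular bisector of the segment from (-3, -4) to (3, 4): the line 3x + 4y = 0


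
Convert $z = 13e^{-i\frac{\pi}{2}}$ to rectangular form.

a = r cos θ = 13 * 0 = 0
b = r sin θ = 13 * -1 = -13
z = -13i


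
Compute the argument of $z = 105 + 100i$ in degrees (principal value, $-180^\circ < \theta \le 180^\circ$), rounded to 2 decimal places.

θ = arctan(b/a) = arctan(100/105) (quadrant-adjusted) = 43.60°


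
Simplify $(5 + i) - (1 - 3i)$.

(5 - 1) + (1 - (-3))i = 4 + 4i


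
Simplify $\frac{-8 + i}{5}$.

Divisor is real, so divide each part by 5:
= -8/5 + (1/5)i


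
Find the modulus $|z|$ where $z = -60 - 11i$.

|z| = sqrt(a^2 + b^2) = sqrt((-60)^2 + (-11)^2) = sqrt(3721) = 61


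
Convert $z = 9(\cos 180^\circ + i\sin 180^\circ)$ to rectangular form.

a = r cos θ = 9 * -1 = -9
b = r sin θ = 9 * 0 = 0
z = -9


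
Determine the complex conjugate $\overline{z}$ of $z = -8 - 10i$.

If z = a + bi, then conjugate(z) = a - bi
conjugate(-8 - 10i) = -8 + 10i


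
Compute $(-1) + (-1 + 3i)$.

(-1 + (-1)) + (0 + 3)i = -2 + 3i


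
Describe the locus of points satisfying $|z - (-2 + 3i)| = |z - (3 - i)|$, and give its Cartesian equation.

|z - z1| = |z - z2| means z is equidistant from z1 and z2,
i.e. the perpendicular bisector of the segment from (-2, 3) to (3, -1) (midpoint (1/2, 1)).
With z = x + yi, square both sides:
(x - (-2))^2 + (y - 3)^2 = (x - 3)^2 + (y - (-1))^2
The x^2 and y^2 terms cancel: 10x + (-8)y = 10 - 13 = -3
Simplify: 10x - 8y = -3
Locus: Perpendicular bisector of the segment from (-2, 3) to (3, -1): the line 10x - 8y = -3


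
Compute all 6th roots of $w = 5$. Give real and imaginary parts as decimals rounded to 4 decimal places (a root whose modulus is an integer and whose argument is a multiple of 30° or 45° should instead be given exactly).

|w| = 5, arg(w) = 0°
Root modulus = 5^(1/6) ≈ 1.307660
Root arguments: θ_k = (0° + 360°k)/6 for k = 0, 1, ..., 5
Compute each root as (root modulus)(cos θ_k + i sin θ_k) using full-precision intermediates, then round to 4 decimal places.
Roots: 1.3077, 0.6538 + 1.1325i, -0.6538 + 1.1325i, -1.3077, -0.6538 - 1.1325i, 0.6538 - 1.1325i


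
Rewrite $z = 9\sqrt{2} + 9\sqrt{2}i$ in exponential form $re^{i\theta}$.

r = |z| = sqrt((9*sqrt(2))^2 + (9*sqrt(2))^2) = sqrt(162 + 162) = sqrt(324) = 18
θ = arctan(b/a) = arctan(12.7279/12.7279) (quadrant-adjusted) = 45° = π/4
z = 18e^(i*π/4)


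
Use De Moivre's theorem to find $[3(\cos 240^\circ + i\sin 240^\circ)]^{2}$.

By De Moivre: z^n = r^n(cos(nθ) + i sin(nθ))
= 3^2(cos(2*240°) + i sin(2*240°))
= 9(cos 120° + i sin 120°)
= -9/2 + (9*sqrt(3)/2)i


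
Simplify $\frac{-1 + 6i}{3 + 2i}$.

Multiply numerator and denominator by conjugate (3 - 2i):
= (-1 + 6i)(3 - 2i) / (3^2 + 2^2)
= (9 + 20i) / 13
= 9/13 + (20/13)i


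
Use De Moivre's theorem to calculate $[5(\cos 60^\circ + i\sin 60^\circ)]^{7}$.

By De Moivre: z^n = r^n(cos(nθ) + i sin(nθ))
= 5^7(cos(7*60°) + i sin(7*60°))
= 78125(cos 60° + i sin 60°)
= 78125/2 + (78125*sqrt(3)/2)i


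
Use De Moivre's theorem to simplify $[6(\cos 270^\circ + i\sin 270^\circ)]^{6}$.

By De Moivre: z^n = r^n(cos(nθ) + i sin(nθ))
= 6^6(cos(6*270°) + i sin(6*270°))
= 46656(cos 180° + i sin 180°)
= -46656


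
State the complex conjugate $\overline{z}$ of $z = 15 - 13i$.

If z = a + bi, then conjugate(z) = a - bi
conjugate(15 - 13i) = 15 + 13i


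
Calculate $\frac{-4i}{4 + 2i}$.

Multiply numerator and denominator by conjugate (4 - 2i):
= (-4i)(4 - 2i) / (4^2 + 2^2)
= (-8 - 16i) / 20
Divide through by 4: (-2 - 4i) / 5
= -2/5 - (4/5)i


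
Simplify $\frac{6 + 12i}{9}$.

Divisor is real, so divide each part by 9:
= 2/3 + (4/3)i


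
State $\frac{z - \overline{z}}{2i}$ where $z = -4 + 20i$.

z - conjugate(z) = 2bi
(z - conjugate(z))/(2i) = 2bi/(2i) = b = 20


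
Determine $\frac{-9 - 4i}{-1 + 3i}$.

Multiply numerator and denominator by conjugate (-1 - 3i):
= (-9 - 4i)(-1 - 3i) / ((-1)^2 + 3^2)
= (-3 + 31i) / 10
= -3/10 + (31/10)i


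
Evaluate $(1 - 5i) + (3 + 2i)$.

(1 + 3) + (-5 + 2)i = 4 - 3i


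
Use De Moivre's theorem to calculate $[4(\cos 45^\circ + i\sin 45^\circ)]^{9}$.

By De Moivre: z^n = r^n(cos(nθ) + i sin(nθ))
= 4^9(cos(9*45°) + i sin(9*45°))
= 262144(cos 45° + i sin 45°)
= 131072*sqrt(2) + 131072*sqrt(2)i


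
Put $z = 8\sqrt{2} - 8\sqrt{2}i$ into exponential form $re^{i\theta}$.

r = |z| = sqrt((8*sqrt(2))^2 + (-8*sqrt(2))^2) = sqrt(128 + 128) = sqrt(256) = 16
θ = arctan(b/a) = arctan(-11.3137/11.3137) (quadrant-adjusted) = -45° = -π/4
z = 16e^(-i*π/4)


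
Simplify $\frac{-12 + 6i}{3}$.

Divisor is real, so divide each part by 3:
= -4 + 2i


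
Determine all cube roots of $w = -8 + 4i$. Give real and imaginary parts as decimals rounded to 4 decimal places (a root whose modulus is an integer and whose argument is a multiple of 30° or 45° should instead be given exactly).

|w| = sqrt(80) ≈ 8.944272, arg(w) ≈ 153.434949°
Root modulus = sqrt(80)^(1/3) ≈ 2.075782
Root arguments: θ_k = (arg(w) + 360°k)/3 for k = 0, 1, ..., 2
Compute each root as (root modulus)(cos θ_k + i sin θ_k) using full-precision intermediates, then round to 4 decimal places.
Roots: 1.3022 + 1.6165i, -2.0510 + 0.3195i, 0.7488 - 1.9360i


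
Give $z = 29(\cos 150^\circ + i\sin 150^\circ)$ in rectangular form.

a = r cos θ = 29 * -sqrt(3)/2 = -29*sqrt(3)/2
b = r sin θ = 29 * 1/2 = 29/2
z = -29*sqrt(3)/2 + (29/2)i


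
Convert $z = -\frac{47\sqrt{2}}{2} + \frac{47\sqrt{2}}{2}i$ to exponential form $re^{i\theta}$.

r = |z| = sqrt((-47*sqrt(2)/2)^2 + (47*sqrt(2)/2)^2) = sqrt(2209/2 + 2209/2) = sqrt(2209) = 47
θ = arctan(b/a) = arctan(33.234/-33.234) (quadrant-adjusted) = 135° = 3π/4
z = 47e^(i*3π/4)


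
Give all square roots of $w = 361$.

|w| = 361, arg(w) = 0°
Root modulus = 361^(1/2) = 19
Root arguments: θ_k = (0° + 360°k)/2 for k = 0, 1, ..., 1
Roots: 19, -19


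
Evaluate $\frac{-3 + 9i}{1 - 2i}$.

Multiply numerator and denominator by conjugate (1 + 2i):
= (-3 + 9i)(1 + 2i) / (1^2 + (-2)^2)
= (-21 + 3i) / 5
= -21/5 + (3/5)i


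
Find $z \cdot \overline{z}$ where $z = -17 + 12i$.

z * conjugate(z) = |z|^2 = a^2 + b^2
= (-17)^2 + 12^2 = 433


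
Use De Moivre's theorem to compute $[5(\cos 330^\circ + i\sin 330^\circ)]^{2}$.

By De Moivre: z^n = r^n(cos(nθ) + i sin(nθ))
= 5^2(cos(2*330°) + i sin(2*330°))
= 25(cos 300° + i sin 300°)
= 25/2 - (25*sqrt(3)/2)i


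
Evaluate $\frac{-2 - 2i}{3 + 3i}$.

Multiply numerator and denominator by conjugate (3 - 3i):
= (-2 - 2i)(3 - 3i) / (3^2 + 3^2)
= (-12) / 18
Divide through by 6: (-2) / 3
= -2/3


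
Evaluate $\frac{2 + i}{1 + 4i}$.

Multiply numerator and denominator by conjugate (1 - 4i):
= (2 + i)(1 - 4i) / (1^2 + 4^2)
= (6 - 7i) / 17
= 6/17 - (7/17)i


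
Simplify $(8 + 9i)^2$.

(a + bi)^2 = a^2 - b^2 + 2abi
= 8^2 - 9^2 + 2*8*9i
= -17 + 144i


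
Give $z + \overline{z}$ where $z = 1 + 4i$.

z + conjugate(z) = (a + bi) + (a - bi) = 2a
= 2 * 1 = 2
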